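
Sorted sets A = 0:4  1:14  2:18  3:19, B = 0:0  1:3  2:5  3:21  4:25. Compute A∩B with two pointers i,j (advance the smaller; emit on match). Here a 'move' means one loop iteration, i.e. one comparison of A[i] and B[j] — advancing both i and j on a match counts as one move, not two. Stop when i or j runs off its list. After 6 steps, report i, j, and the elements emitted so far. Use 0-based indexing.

[i=0,j=0] 4>0 → j++
[i=0,j=1] 4>3 → j++
[i=0,j=2] 4<5 → i++
[i=1,j=2] 14>5 → j++
[i=1,j=3] 14<21 → i++
[i=2,j=3] 18<21 → i++

i=3, j=3, emitted=[]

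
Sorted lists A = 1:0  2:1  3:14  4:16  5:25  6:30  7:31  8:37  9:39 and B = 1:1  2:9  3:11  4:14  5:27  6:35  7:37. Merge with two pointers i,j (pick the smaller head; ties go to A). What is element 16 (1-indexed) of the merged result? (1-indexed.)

i=1 j=1: A[i]=0<=B[j]=1 take 0, i++
i=2 j=1: A[i]=1<=B[j]=1 take 1, i++
i=3 j=1: A[i]=14>B[j]=1 take 1, j++
i=3 j=2: A[i]=14>B[j]=9 take 9, j++
i=3 j=3: A[i]=14>B[j]=11 take 11, j++
i=3 j=4: A[i]=14<=B[j]=14 take 14, i++
i=4 j=4: A[i]=16>B[j]=14 take 14, j++
i=4 j=5: A[i]=16<=B[j]=27 take 16, i++
i=5 j=5: A[i]=25<=B[j]=27 take 25, i++
i=6 j=5: A[i]=30>B[j]=27 take 27, j++
i=6 j=6: A[i]=30<=B[j]=35 take 30, i++
i=7 j=6: A[i]=31<=B[j]=35 take 31, i++
i=8 j=6: A[i]=37>B[j]=35 take 35, j++
i=8 j=7: A[i]=37<=B[j]=37 take 37, i++
i=9 j=7: A[i]=39>B[j]=37 take 37, j++
i=9 j=8: B done, take A[i]=39, i++

merged[16] = 39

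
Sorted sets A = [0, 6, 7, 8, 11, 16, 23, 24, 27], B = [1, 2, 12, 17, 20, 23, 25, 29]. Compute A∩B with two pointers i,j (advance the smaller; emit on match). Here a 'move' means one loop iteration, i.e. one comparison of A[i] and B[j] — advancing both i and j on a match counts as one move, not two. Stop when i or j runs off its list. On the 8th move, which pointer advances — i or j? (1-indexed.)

j

i=1 j=1: 0<1, i++
i=2 j=1: 6>1, j++
i=2 j=2: 6>2, j++
i=2 j=3: 6<12, i++
i=3 j=3: 7<12, i++
i=4 j=3: 8<12, i++
i=5 j=3: 11<12, i++
i=6 j=3: 16>12, j++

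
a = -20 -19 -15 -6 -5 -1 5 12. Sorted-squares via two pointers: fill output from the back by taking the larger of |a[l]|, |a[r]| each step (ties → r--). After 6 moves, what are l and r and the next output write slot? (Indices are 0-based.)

l=4, r=5, next write slot=1

l=0 r=7: |-20|>|12| out[7]=400, l++
l=1 r=7: |-19|>|12| out[6]=361, l++
l=2 r=7: |-15|>|12| out[5]=225, l++
l=3 r=7: |-6|<=|12| out[4]=144, r--
l=3 r=6: |-6|>|5| out[3]=36, l++
l=4 r=6: |-5|<=|5| out[2]=25, r--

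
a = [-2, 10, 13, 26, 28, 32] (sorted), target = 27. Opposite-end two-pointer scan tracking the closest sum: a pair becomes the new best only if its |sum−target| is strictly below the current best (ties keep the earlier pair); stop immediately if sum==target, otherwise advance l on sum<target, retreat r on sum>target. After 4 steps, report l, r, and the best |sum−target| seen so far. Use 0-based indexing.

l=1, r=2, best |Δ|=1

l=0 r=5: -2+32=30 d=3 *, r--
l=0 r=4: -2+28=26 d=1 *, l++
l=1 r=4: 10+28=38 d=11, r--
l=1 r=3: 10+26=36 d=9, r--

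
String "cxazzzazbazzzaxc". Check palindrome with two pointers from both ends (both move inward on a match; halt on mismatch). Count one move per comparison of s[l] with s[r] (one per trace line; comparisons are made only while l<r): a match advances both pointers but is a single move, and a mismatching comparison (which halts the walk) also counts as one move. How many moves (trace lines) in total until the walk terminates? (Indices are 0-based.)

l=0 r=15: 'c'=='c', l++,r--
l=1 r=14: 'x'=='x', l++,r--
l=2 r=13: 'a'=='a', l++,r--
l=3 r=12: 'z'=='z', l++,r--
l=4 r=11: 'z'=='z', l++,r--
l=5 r=10: 'z'=='z', l++,r--
l=6 r=9: 'a'=='a', l++,r--
l=7 r=8: 'z'!='b', stop

8 moves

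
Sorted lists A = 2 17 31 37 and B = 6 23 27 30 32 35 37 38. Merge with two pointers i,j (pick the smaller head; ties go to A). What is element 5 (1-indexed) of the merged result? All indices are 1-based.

[i=1,j=1] A[i]=2<=B[j]=6 take 2 → i++
[i=2,j=1] A[i]=17>B[j]=6 take 6 → j++
[i=2,j=2] A[i]=17<=B[j]=23 take 17 → i++
[i=3,j=2] A[i]=31>B[j]=23 take 23 → j++
[i=3,j=3] A[i]=31>B[j]=27 take 27 → j++
[i=3,j=4] A[i]=31>B[j]=30 take 30 → j++
[i=3,j=5] A[i]=31<=B[j]=32 take 31 → i++
[i=4,j=5] A[i]=37>B[j]=32 take 32 → j++
[i=4,j=6] A[i]=37>B[j]=35 take 35 → j++
[i=4,j=7] A[i]=37<=B[j]=37 take 37 → i++
[i=5,j=7] A done, take B[j]=37 → j++
[i=5,j=8] A done, take B[j]=38 → j++

merged[5] = 27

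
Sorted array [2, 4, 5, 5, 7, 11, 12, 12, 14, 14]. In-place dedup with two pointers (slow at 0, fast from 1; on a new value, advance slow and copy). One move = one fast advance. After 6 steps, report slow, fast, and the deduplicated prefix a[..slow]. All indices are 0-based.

(s=0,f=1) a[fast]=4≠a[slow]=2 write a[1]=4 → slow++,fast++
(s=1,f=2) a[fast]=5≠a[slow]=4 write a[2]=5 → slow++,fast++
(s=2,f=3) a[fast]=5=a[slow] dup → fast++
(s=2,f=4) a[fast]=7≠a[slow]=5 write a[3]=7 → slow++,fast++
(s=3,f=5) a[fast]=11≠a[slow]=7 write a[4]=11 → slow++,fast++
(s=4,f=6) a[fast]=12≠a[slow]=11 write a[5]=12 → slow++,fast++

slow=5, fast=7, prefix=[2, 4, 5, 7, 11, 12]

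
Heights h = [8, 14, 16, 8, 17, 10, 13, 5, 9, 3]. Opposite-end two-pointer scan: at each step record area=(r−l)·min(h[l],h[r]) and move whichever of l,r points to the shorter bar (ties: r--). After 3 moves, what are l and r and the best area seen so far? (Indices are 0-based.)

[0,9] min(8,3)*9=27 best=27 * → r--
[0,8] min(8,9)*8=64 best=64 * → l++
[1,8] min(14,9)*7=63 best=64 → r--

l=1, r=7, best area=64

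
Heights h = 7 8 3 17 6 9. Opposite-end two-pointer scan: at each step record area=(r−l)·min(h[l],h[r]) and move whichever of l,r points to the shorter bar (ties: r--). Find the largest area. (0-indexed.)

max area = 35

l=0 r=5: min(7,9)*5=35 best=35 *, l++
l=1 r=5: min(8,9)*4=32 best=35, l++
l=2 r=5: min(3,9)*3=9 best=35, l++
l=3 r=5: min(17,9)*2=18 best=35, r--
l=3 r=4: min(17,6)*1=6 best=35, r--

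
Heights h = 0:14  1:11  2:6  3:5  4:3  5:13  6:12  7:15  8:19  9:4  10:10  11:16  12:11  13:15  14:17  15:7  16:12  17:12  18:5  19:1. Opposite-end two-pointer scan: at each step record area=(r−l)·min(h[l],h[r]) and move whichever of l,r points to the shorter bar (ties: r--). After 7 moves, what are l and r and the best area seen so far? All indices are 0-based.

[0,19] min(14,1)*19=19 best=19 * → r--
[0,18] min(14,5)*18=90 best=90 * → r--
[0,17] min(14,12)*17=204 best=204 * → r--
[0,16] min(14,12)*16=192 best=204 → r--
[0,15] min(14,7)*15=105 best=204 → r--
[0,14] min(14,17)*14=196 best=204 → l++
[1,14] min(11,17)*13=143 best=204 → l++

l=2, r=14, best area=204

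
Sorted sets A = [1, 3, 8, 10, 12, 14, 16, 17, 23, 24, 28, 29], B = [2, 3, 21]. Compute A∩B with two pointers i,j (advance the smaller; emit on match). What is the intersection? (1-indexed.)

i=1 j=1: 1<2, i++
i=2 j=1: 3>2, j++
i=2 j=2: 3==3 emit, i++,j++
i=3 j=3: 8<21, i++
i=4 j=3: 10<21, i++
i=5 j=3: 12<21, i++
i=6 j=3: 14<21, i++
i=7 j=3: 16<21, i++
i=8 j=3: 17<21, i++
i=9 j=3: 23>21, j++

intersection = [3]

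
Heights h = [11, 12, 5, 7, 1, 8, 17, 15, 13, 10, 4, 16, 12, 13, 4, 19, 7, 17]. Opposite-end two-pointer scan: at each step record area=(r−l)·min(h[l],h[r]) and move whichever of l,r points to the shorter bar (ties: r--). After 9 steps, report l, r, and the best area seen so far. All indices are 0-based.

[0,17] min(11,17)*17=187 best=187 * → l++
[1,17] min(12,17)*16=192 best=192 * → l++
[2,17] min(5,17)*15=75 best=192 → l++
[3,17] min(7,17)*14=98 best=192 → l++
[4,17] min(1,17)*13=13 best=192 → l++
[5,17] min(8,17)*12=96 best=192 → l++
[6,17] min(17,17)*11=187 best=192 → r--
[6,16] min(17,7)*10=70 best=192 → r--
[6,15] min(17,19)*9=153 best=192 → l++

l=7, r=15, best area=192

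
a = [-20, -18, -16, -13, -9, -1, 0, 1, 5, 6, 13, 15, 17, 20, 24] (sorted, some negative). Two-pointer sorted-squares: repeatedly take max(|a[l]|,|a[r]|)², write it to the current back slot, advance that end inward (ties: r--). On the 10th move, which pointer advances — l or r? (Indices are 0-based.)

[0,14] |-20|<=|24| out[14]=576 → r--
[0,13] |-20|<=|20| out[13]=400 → r--
[0,12] |-20|>|17| out[12]=400 → l++
[1,12] |-18|>|17| out[11]=324 → l++
[2,12] |-16|<=|17| out[10]=289 → r--
[2,11] |-16|>|15| out[9]=256 → l++
[3,11] |-13|<=|15| out[8]=225 → r--
[3,10] |-13|<=|13| out[7]=169 → r--
[3,9] |-13|>|6| out[6]=169 → l++
[4,9] |-9|>|6| out[5]=81 → l++

l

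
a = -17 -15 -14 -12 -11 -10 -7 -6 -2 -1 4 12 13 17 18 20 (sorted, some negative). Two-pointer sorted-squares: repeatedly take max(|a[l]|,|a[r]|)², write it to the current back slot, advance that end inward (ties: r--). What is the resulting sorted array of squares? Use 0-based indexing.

[1, 4, 16, 36, 49, 100, 121, 144, 144, 169, 196, 225, 289, 289, 324, 400]

[0,15] |-17|<=|20| out[15]=400 → r--
[0,14] |-17|<=|18| out[14]=324 → r--
[0,13] |-17|<=|17| out[13]=289 → r--
[0,12] |-17|>|13| out[12]=289 → l++
[1,12] |-15|>|13| out[11]=225 → l++
[2,12] |-14|>|13| out[10]=196 → l++
[3,12] |-12|<=|13| out[9]=169 → r--
[3,11] |-12|<=|12| out[8]=144 → r--
[3,10] |-12|>|4| out[7]=144 → l++
[4,10] |-11|>|4| out[6]=121 → l++
[5,10] |-10|>|4| out[5]=100 → l++
[6,10] |-7|>|4| out[4]=49 → l++
[7,10] |-6|>|4| out[3]=36 → l++
[8,10] |-2|<=|4| out[2]=16 → r--
[8,9] |-2|>|-1| out[1]=4 → l++
[9,9] |-1|<=|-1| out[0]=1 → r--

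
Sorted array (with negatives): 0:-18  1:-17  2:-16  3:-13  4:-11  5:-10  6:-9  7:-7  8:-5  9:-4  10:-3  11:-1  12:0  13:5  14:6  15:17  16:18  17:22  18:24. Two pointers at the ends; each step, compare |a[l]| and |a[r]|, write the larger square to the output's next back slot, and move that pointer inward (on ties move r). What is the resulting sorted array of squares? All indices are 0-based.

[0, 1, 9, 16, 25, 25, 36, 49, 81, 100, 121, 169, 256, 289, 289, 324, 324, 484, 576]

[0,18] |-18|<=|24| out[18]=576 → r--
[0,17] |-18|<=|22| out[17]=484 → r--
[0,16] |-18|<=|18| out[16]=324 → r--
[0,15] |-18|>|17| out[15]=324 → l++
[1,15] |-17|<=|17| out[14]=289 → r--
[1,14] |-17|>|6| out[13]=289 → l++
[2,14] |-16|>|6| out[12]=256 → l++
[3,14] |-13|>|6| out[11]=169 → l++
[4,14] |-11|>|6| out[10]=121 → l++
[5,14] |-10|>|6| out[9]=100 → l++
[6,14] |-9|>|6| out[8]=81 → l++
[7,14] |-7|>|6| out[7]=49 → l++
[8,14] |-5|<=|6| out[6]=36 → r--
[8,13] |-5|<=|5| out[5]=25 → r--
[8,12] |-5|>|0| out[4]=25 → l++
[9,12] |-4|>|0| out[3]=16 → l++
[10,12] |-3|>|0| out[2]=9 → l++
[11,12] |-1|>|0| out[1]=1 → l++
[12,12] |0|<=|0| out[0]=0 → r--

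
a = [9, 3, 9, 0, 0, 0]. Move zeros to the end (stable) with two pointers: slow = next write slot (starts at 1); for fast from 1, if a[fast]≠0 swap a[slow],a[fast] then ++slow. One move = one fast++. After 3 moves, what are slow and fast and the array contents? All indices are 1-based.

slow=1 fast=1: a[fast]=9≠0 swap→a[1]=9, slow++,fast++
slow=2 fast=2: a[fast]=3≠0 swap→a[2]=3, slow++,fast++
slow=3 fast=3: a[fast]=9≠0 swap→a[3]=9, slow++,fast++

slow=4, fast=4, a=[9, 3, 9, 0, 0, 0]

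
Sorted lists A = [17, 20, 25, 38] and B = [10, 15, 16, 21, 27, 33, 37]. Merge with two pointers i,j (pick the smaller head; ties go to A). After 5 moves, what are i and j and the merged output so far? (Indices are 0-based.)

[i=0,j=0] A[i]=17>B[j]=10 take 10 → j++
[i=0,j=1] A[i]=17>B[j]=15 take 15 → j++
[i=0,j=2] A[i]=17>B[j]=16 take 16 → j++
[i=0,j=3] A[i]=17<=B[j]=21 take 17 → i++
[i=1,j=3] A[i]=20<=B[j]=21 take 20 → i++

i=2, j=3, merged so far=[10, 15, 16, 17, 20]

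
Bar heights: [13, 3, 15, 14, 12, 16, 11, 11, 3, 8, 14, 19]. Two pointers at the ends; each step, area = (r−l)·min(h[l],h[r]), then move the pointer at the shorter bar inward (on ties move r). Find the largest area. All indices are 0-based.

max area = 143

[0,11] min(13,19)*11=143 best=143 * → l++
[1,11] min(3,19)*10=30 best=143 → l++
[2,11] min(15,19)*9=135 best=143 → l++
[3,11] min(14,19)*8=112 best=143 → l++
[4,11] min(12,19)*7=84 best=143 → l++
[5,11] min(16,19)*6=96 best=143 → l++
[6,11] min(11,19)*5=55 best=143 → l++
[7,11] min(11,19)*4=44 best=143 → l++
[8,11] min(3,19)*3=9 best=143 → l++
[9,11] min(8,19)*2=16 best=143 → l++
[10,11] min(14,19)*1=14 best=143 → l++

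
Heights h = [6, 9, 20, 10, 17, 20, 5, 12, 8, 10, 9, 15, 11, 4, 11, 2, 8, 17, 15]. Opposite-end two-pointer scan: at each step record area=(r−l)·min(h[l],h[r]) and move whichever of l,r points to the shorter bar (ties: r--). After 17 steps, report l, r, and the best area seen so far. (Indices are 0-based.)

l=2, r=3, best area=255

l=0 r=18: min(6,15)*18=108 best=108 *, l++
l=1 r=18: min(9,15)*17=153 best=153 *, l++
l=2 r=18: min(20,15)*16=240 best=240 *, r--
l=2 r=17: min(20,17)*15=255 best=255 *, r--
l=2 r=16: min(20,8)*14=112 best=255, r--
l=2 r=15: min(20,2)*13=26 best=255, r--
l=2 r=14: min(20,11)*12=132 best=255, r--
l=2 r=13: min(20,4)*11=44 best=255, r--
l=2 r=12: min(20,11)*10=110 best=255, r--
l=2 r=11: min(20,15)*9=135 best=255, r--
l=2 r=10: min(20,9)*8=72 best=255, r--
l=2 r=9: min(20,10)*7=70 best=255, r--
l=2 r=8: min(20,8)*6=48 best=255, r--
l=2 r=7: min(20,12)*5=60 best=255, r--
l=2 r=6: min(20,5)*4=20 best=255, r--
l=2 r=5: min(20,20)*3=60 best=255, r--
l=2 r=4: min(20,17)*2=34 best=255, r--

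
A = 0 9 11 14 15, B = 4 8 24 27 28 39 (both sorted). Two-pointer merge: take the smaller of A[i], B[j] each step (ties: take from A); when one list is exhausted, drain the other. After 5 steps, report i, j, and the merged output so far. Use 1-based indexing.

[i=1,j=1] A[i]=0<=B[j]=4 take 0 → i++
[i=2,j=1] A[i]=9>B[j]=4 take 4 → j++
[i=2,j=2] A[i]=9>B[j]=8 take 8 → j++
[i=2,j=3] A[i]=9<=B[j]=24 take 9 → i++
[i=3,j=3] A[i]=11<=B[j]=24 take 11 → i++

i=4, j=3, merged so far=[0, 4, 8, 9, 11]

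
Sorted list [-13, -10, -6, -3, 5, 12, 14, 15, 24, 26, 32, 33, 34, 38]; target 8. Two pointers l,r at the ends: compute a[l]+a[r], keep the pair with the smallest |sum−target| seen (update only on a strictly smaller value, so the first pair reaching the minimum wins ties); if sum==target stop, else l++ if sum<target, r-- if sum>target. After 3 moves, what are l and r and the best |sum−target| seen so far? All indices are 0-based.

l=0, r=10, best |Δ|=12

l=0 r=13: -13+38=25 d=17 *, r--
l=0 r=12: -13+34=21 d=13 *, r--
l=0 r=11: -13+33=20 d=12 *, r--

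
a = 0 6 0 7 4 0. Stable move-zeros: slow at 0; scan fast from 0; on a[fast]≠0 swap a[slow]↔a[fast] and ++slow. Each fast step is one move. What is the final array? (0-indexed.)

(s=0,f=0) a[fast]=0 → fast++
(s=0,f=1) a[fast]=6≠0 swap→a[0]=6 → slow++,fast++
(s=1,f=2) a[fast]=0 → fast++
(s=1,f=3) a[fast]=7≠0 swap→a[1]=7 → slow++,fast++
(s=2,f=4) a[fast]=4≠0 swap→a[2]=4 → slow++,fast++
(s=3,f=5) a[fast]=0 → fast++

[6, 7, 4, 0, 0, 0]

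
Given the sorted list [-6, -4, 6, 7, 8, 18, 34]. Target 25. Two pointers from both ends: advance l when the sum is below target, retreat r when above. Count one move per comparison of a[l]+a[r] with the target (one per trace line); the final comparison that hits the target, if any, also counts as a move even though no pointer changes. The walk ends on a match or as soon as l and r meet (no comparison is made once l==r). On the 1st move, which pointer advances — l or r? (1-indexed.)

r

[1,7] -6+34=28 >25 → r--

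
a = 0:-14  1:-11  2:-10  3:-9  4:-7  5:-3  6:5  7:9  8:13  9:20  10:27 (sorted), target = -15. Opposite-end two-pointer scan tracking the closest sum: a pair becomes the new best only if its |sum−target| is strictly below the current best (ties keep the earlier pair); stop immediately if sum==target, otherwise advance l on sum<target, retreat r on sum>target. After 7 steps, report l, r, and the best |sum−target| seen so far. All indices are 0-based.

l=1, r=4, best |Δ|=1

[0,10] -14+27=13 d=28 * → r--
[0,9] -14+20=6 d=21 * → r--
[0,8] -14+13=-1 d=14 * → r--
[0,7] -14+9=-5 d=10 * → r--
[0,6] -14+5=-9 d=6 * → r--
[0,5] -14+-3=-17 d=2 * → l++
[1,5] -11+-3=-14 d=1 * → r--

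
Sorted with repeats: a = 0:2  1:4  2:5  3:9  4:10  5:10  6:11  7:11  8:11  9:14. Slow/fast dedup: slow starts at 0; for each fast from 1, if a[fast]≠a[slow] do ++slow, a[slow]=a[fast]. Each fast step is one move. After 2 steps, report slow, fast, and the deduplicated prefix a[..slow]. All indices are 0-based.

slow=2, fast=3, prefix=[2, 4, 5]

(s=0,f=1) a[fast]=4≠a[slow]=2 write a[1]=4 → slow++,fast++
(s=1,f=2) a[fast]=5≠a[slow]=4 write a[2]=5 → slow++,fast++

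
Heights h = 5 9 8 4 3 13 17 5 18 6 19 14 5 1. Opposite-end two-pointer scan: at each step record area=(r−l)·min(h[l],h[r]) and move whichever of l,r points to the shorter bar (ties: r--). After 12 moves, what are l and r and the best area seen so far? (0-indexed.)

l=9, r=10, best area=90

[0,13] min(5,1)*13=13 best=13 * → r--
[0,12] min(5,5)*12=60 best=60 * → r--
[0,11] min(5,14)*11=55 best=60 → l++
[1,11] min(9,14)*10=90 best=90 * → l++
[2,11] min(8,14)*9=72 best=90 → l++
[3,11] min(4,14)*8=32 best=90 → l++
[4,11] min(3,14)*7=21 best=90 → l++
[5,11] min(13,14)*6=78 best=90 → l++
[6,11] min(17,14)*5=70 best=90 → r--
[6,10] min(17,19)*4=68 best=90 → l++
[7,10] min(5,19)*3=15 best=90 → l++
[8,10] min(18,19)*2=36 best=90 → l++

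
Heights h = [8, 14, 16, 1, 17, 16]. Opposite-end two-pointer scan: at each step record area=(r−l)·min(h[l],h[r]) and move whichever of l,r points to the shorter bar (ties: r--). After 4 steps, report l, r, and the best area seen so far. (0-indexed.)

l=0 r=5: min(8,16)*5=40 best=40 *, l++
l=1 r=5: min(14,16)*4=56 best=56 *, l++
l=2 r=5: min(16,16)*3=48 best=56, r--
l=2 r=4: min(16,17)*2=32 best=56, l++

l=3, r=4, best area=56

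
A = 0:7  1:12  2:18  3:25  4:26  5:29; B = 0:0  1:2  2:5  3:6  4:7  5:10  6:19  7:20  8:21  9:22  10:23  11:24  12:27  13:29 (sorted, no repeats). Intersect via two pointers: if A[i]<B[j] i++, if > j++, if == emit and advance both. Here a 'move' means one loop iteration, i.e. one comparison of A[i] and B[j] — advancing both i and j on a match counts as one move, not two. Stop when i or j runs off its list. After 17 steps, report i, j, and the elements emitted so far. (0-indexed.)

i=5, j=13, emitted=[7]

i=0 j=0: 7>0, j++
i=0 j=1: 7>2, j++
i=0 j=2: 7>5, j++
i=0 j=3: 7>6, j++
i=0 j=4: 7==7 emit, i++,j++
i=1 j=5: 12>10, j++
i=1 j=6: 12<19, i++
i=2 j=6: 18<19, i++
i=3 j=6: 25>19, j++
i=3 j=7: 25>20, j++
i=3 j=8: 25>21, j++
i=3 j=9: 25>22, j++
i=3 j=10: 25>23, j++
i=3 j=11: 25>24, j++
i=3 j=12: 25<27, i++
i=4 j=12: 26<27, i++
i=5 j=12: 29>27, j++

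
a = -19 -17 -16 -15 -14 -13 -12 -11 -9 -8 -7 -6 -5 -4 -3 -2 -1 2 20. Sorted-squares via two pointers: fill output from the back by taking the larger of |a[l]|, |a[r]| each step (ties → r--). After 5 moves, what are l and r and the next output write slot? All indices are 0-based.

l=0 r=18: |-19|<=|20| out[18]=400, r--
l=0 r=17: |-19|>|2| out[17]=361, l++
l=1 r=17: |-17|>|2| out[16]=289, l++
l=2 r=17: |-16|>|2| out[15]=256, l++
l=3 r=17: |-15|>|2| out[14]=225, l++

l=4, r=17, next write slot=13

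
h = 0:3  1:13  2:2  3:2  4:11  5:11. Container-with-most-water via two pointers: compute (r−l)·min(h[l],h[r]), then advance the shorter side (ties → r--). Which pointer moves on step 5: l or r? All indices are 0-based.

r

[0,5] min(3,11)*5=15 best=15 * → l++
[1,5] min(13,11)*4=44 best=44 * → r--
[1,4] min(13,11)*3=33 best=44 → r--
[1,3] min(13,2)*2=4 best=44 → r--
[1,2] min(13,2)*1=2 best=44 → r--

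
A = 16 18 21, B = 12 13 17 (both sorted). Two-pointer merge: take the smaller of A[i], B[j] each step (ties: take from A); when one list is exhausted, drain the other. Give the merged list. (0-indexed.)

i=0 j=0: A[i]=16>B[j]=12 take 12, j++
i=0 j=1: A[i]=16>B[j]=13 take 13, j++
i=0 j=2: A[i]=16<=B[j]=17 take 16, i++
i=1 j=2: A[i]=18>B[j]=17 take 17, j++
i=1 j=3: B done, take A[i]=18, i++
i=2 j=3: B done, take A[i]=21, i++

[12, 13, 16, 17, 18, 21]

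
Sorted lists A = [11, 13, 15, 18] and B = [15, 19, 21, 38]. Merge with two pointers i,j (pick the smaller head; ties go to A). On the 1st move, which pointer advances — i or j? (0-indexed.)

[i=0,j=0] A[i]=11<=B[j]=15 take 11 → i++

i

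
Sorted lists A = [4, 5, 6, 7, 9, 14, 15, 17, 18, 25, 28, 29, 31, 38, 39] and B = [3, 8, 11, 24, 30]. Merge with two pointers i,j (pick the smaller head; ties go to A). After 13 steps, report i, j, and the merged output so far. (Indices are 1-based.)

i=10, j=5, merged so far=[3, 4, 5, 6, 7, 8, 9, 11, 14, 15, 17, 18, 24]

[i=1,j=1] A[i]=4>B[j]=3 take 3 → j++
[i=1,j=2] A[i]=4<=B[j]=8 take 4 → i++
[i=2,j=2] A[i]=5<=B[j]=8 take 5 → i++
[i=3,j=2] A[i]=6<=B[j]=8 take 6 → i++
[i=4,j=2] A[i]=7<=B[j]=8 take 7 → i++
[i=5,j=2] A[i]=9>B[j]=8 take 8 → j++
[i=5,j=3] A[i]=9<=B[j]=11 take 9 → i++
[i=6,j=3] A[i]=14>B[j]=11 take 11 → j++
[i=6,j=4] A[i]=14<=B[j]=24 take 14 → i++
[i=7,j=4] A[i]=15<=B[j]=24 take 15 → i++
[i=8,j=4] A[i]=17<=B[j]=24 take 17 → i++
[i=9,j=4] A[i]=18<=B[j]=24 take 18 → i++
[i=10,j=4] A[i]=25>B[j]=24 take 24 → j++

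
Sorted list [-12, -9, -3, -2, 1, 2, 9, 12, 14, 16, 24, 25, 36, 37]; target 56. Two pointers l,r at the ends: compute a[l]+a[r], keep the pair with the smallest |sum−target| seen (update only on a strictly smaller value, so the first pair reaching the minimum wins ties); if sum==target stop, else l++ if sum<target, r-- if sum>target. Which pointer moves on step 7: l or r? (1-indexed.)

[1,14] -12+37=25 d=31 * → l++
[2,14] -9+37=28 d=28 * → l++
[3,14] -3+37=34 d=22 * → l++
[4,14] -2+37=35 d=21 * → l++
[5,14] 1+37=38 d=18 * → l++
[6,14] 2+37=39 d=17 * → l++
[7,14] 9+37=46 d=10 * → l++

l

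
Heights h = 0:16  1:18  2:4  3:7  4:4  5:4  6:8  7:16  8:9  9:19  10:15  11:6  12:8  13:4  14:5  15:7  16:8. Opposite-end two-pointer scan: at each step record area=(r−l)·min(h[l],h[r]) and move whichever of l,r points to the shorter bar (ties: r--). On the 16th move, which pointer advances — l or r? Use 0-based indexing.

l

l=0 r=16: min(16,8)*16=128 best=128 *, r--
l=0 r=15: min(16,7)*15=105 best=128, r--
l=0 r=14: min(16,5)*14=70 best=128, r--
l=0 r=13: min(16,4)*13=52 best=128, r--
l=0 r=12: min(16,8)*12=96 best=128, r--
l=0 r=11: min(16,6)*11=66 best=128, r--
l=0 r=10: min(16,15)*10=150 best=150 *, r--
l=0 r=9: min(16,19)*9=144 best=150, l++
l=1 r=9: min(18,19)*8=144 best=150, l++
l=2 r=9: min(4,19)*7=28 best=150, l++
l=3 r=9: min(7,19)*6=42 best=150, l++
l=4 r=9: min(4,19)*5=20 best=150, l++
l=5 r=9: min(4,19)*4=16 best=150, l++
l=6 r=9: min(8,19)*3=24 best=150, l++
l=7 r=9: min(16,19)*2=32 best=150, l++
l=8 r=9: min(9,19)*1=9 best=150, l++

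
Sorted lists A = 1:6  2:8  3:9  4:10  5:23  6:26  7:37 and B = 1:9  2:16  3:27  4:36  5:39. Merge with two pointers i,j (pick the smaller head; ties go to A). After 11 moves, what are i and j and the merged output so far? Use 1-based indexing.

[i=1,j=1] A[i]=6<=B[j]=9 take 6 → i++
[i=2,j=1] A[i]=8<=B[j]=9 take 8 → i++
[i=3,j=1] A[i]=9<=B[j]=9 take 9 → i++
[i=4,j=1] A[i]=10>B[j]=9 take 9 → j++
[i=4,j=2] A[i]=10<=B[j]=16 take 10 → i++
[i=5,j=2] A[i]=23>B[j]=16 take 16 → j++
[i=5,j=3] A[i]=23<=B[j]=27 take 23 → i++
[i=6,j=3] A[i]=26<=B[j]=27 take 26 → i++
[i=7,j=3] A[i]=37>B[j]=27 take 27 → j++
[i=7,j=4] A[i]=37>B[j]=36 take 36 → j++
[i=7,j=5] A[i]=37<=B[j]=39 take 37 → i++

i=8, j=5, merged so far=[6, 8, 9, 9, 10, 16, 23, 26, 27, 36, 37]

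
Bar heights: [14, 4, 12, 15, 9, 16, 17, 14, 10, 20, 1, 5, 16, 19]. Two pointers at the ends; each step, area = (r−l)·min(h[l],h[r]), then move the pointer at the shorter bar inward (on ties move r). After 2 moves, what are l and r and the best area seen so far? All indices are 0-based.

l=0 r=13: min(14,19)*13=182 best=182 *, l++
l=1 r=13: min(4,19)*12=48 best=182, l++

l=2, r=13, best area=182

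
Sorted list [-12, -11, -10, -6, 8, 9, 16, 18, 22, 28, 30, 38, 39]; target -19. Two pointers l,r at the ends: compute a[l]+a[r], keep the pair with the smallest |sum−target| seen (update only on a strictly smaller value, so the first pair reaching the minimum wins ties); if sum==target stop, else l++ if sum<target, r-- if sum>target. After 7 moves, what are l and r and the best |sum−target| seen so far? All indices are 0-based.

l=0, r=5, best |Δ|=23

[0,12] -12+39=27 d=46 * → r--
[0,11] -12+38=26 d=45 * → r--
[0,10] -12+30=18 d=37 * → r--
[0,9] -12+28=16 d=35 * → r--
[0,8] -12+22=10 d=29 * → r--
[0,7] -12+18=6 d=25 * → r--
[0,6] -12+16=4 d=23 * → r--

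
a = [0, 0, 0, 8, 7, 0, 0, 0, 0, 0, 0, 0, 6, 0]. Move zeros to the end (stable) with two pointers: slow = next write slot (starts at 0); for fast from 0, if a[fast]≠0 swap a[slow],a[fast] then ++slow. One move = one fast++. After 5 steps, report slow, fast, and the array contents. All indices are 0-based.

(s=0,f=0) a[fast]=0 → fast++
(s=0,f=1) a[fast]=0 → fast++
(s=0,f=2) a[fast]=0 → fast++
(s=0,f=3) a[fast]=8≠0 swap→a[0]=8 → slow++,fast++
(s=1,f=4) a[fast]=7≠0 swap→a[1]=7 → slow++,fast++

slow=2, fast=5, a=[8, 7, 0, 0, 0, 0, 0, 0, 0, 0, 0, 0, 6, 0]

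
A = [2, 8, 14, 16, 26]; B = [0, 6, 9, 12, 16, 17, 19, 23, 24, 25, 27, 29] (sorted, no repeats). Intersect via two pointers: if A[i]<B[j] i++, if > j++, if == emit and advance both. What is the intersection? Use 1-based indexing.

[i=1,j=1] 2>0 → j++
[i=1,j=2] 2<6 → i++
[i=2,j=2] 8>6 → j++
[i=2,j=3] 8<9 → i++
[i=3,j=3] 14>9 → j++
[i=3,j=4] 14>12 → j++
[i=3,j=5] 14<16 → i++
[i=4,j=5] 16==16 emit → i++,j++
[i=5,j=6] 26>17 → j++
[i=5,j=7] 26>19 → j++
[i=5,j=8] 26>23 → j++
[i=5,j=9] 26>24 → j++
[i=5,j=10] 26>25 → j++
[i=5,j=11] 26<27 → i++

intersection = [16]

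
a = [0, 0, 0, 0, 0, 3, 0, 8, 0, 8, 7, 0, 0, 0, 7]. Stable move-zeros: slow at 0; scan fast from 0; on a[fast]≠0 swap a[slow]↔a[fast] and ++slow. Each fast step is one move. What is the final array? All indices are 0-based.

slow=0 fast=0: a[fast]=0, fast++
slow=0 fast=1: a[fast]=0, fast++
slow=0 fast=2: a[fast]=0, fast++
slow=0 fast=3: a[fast]=0, fast++
slow=0 fast=4: a[fast]=0, fast++
slow=0 fast=5: a[fast]=3≠0 swap→a[0]=3, slow++,fast++
slow=1 fast=6: a[fast]=0, fast++
slow=1 fast=7: a[fast]=8≠0 swap→a[1]=8, slow++,fast++
slow=2 fast=8: a[fast]=0, fast++
slow=2 fast=9: a[fast]=8≠0 swap→a[2]=8, slow++,fast++
slow=3 fast=10: a[fast]=7≠0 swap→a[3]=7, slow++,fast++
slow=4 fast=11: a[fast]=0, fast++
slow=4 fast=12: a[fast]=0, fast++
slow=4 fast=13: a[fast]=0, fast++
slow=4 fast=14: a[fast]=7≠0 swap→a[4]=7, slow++,fast++

[3, 8, 8, 7, 7, 0, 0, 0, 0, 0, 0, 0, 0, 0, 0]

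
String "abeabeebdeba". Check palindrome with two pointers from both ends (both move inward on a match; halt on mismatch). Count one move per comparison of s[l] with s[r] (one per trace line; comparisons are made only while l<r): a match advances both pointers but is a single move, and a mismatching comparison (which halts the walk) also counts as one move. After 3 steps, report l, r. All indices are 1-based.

l=4, r=9

[1,12] 'a'=='a' → l++,r--
[2,11] 'b'=='b' → l++,r--
[3,10] 'e'=='e' → l++,r--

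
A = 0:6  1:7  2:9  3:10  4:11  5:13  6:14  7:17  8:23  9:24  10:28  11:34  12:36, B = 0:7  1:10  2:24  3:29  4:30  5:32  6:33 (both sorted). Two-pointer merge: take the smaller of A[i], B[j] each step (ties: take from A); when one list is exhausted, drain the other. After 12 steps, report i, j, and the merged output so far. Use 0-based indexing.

i=10, j=2, merged so far=[6, 7, 7, 9, 10, 10, 11, 13, 14, 17, 23, 24]

i=0 j=0: A[i]=6<=B[j]=7 take 6, i++
i=1 j=0: A[i]=7<=B[j]=7 take 7, i++
i=2 j=0: A[i]=9>B[j]=7 take 7, j++
i=2 j=1: A[i]=9<=B[j]=10 take 9, i++
i=3 j=1: A[i]=10<=B[j]=10 take 10, i++
i=4 j=1: A[i]=11>B[j]=10 take 10, j++
i=4 j=2: A[i]=11<=B[j]=24 take 11, i++
i=5 j=2: A[i]=13<=B[j]=24 take 13, i++
i=6 j=2: A[i]=14<=B[j]=24 take 14, i++
i=7 j=2: A[i]=17<=B[j]=24 take 17, i++
i=8 j=2: A[i]=23<=B[j]=24 take 23, i++
i=9 j=2: A[i]=24<=B[j]=24 take 24, i++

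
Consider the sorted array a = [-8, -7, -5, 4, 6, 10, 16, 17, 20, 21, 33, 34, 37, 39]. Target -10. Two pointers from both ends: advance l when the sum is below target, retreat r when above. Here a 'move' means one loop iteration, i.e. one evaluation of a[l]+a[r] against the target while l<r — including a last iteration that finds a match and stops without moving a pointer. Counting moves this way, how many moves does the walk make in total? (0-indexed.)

13 moves

l=0 r=13: -8+39=31 >-10, r--
l=0 r=12: -8+37=29 >-10, r--
l=0 r=11: -8+34=26 >-10, r--
l=0 r=10: -8+33=25 >-10, r--
l=0 r=9: -8+21=13 >-10, r--
l=0 r=8: -8+20=12 >-10, r--
l=0 r=7: -8+17=9 >-10, r--
l=0 r=6: -8+16=8 >-10, r--
l=0 r=5: -8+10=2 >-10, r--
l=0 r=4: -8+6=-2 >-10, r--
l=0 r=3: -8+4=-4 >-10, r--
l=0 r=2: -8+-5=-13 <-10, l++
l=1 r=2: -7+-5=-12 <-10, l++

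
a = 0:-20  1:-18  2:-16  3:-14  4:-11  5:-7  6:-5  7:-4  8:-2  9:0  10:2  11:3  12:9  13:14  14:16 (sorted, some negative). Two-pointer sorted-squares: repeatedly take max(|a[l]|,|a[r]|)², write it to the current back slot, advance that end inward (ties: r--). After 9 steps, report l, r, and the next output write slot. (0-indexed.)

l=6, r=11, next write slot=5

l=0 r=14: |-20|>|16| out[14]=400, l++
l=1 r=14: |-18|>|16| out[13]=324, l++
l=2 r=14: |-16|<=|16| out[12]=256, r--
l=2 r=13: |-16|>|14| out[11]=256, l++
l=3 r=13: |-14|<=|14| out[10]=196, r--
l=3 r=12: |-14|>|9| out[9]=196, l++
l=4 r=12: |-11|>|9| out[8]=121, l++
l=5 r=12: |-7|<=|9| out[7]=81, r--
l=5 r=11: |-7|>|3| out[6]=49, l++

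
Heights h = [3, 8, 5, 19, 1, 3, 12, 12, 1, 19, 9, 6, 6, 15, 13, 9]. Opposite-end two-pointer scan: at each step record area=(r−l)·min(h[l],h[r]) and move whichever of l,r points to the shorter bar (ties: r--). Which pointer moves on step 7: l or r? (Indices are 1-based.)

r

[1,16] min(3,9)*15=45 best=45 * → l++
[2,16] min(8,9)*14=112 best=112 * → l++
[3,16] min(5,9)*13=65 best=112 → l++
[4,16] min(19,9)*12=108 best=112 → r--
[4,15] min(19,13)*11=143 best=143 * → r--
[4,14] min(19,15)*10=150 best=150 * → r--
[4,13] min(19,6)*9=54 best=150 → r--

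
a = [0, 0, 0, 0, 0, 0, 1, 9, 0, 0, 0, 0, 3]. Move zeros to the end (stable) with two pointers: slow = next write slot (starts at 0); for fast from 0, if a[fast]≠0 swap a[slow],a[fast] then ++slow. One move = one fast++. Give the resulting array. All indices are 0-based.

[1, 9, 3, 0, 0, 0, 0, 0, 0, 0, 0, 0, 0]

slow=0 fast=0: a[fast]=0, fast++
slow=0 fast=1: a[fast]=0, fast++
slow=0 fast=2: a[fast]=0, fast++
slow=0 fast=3: a[fast]=0, fast++
slow=0 fast=4: a[fast]=0, fast++
slow=0 fast=5: a[fast]=0, fast++
slow=0 fast=6: a[fast]=1≠0 swap→a[0]=1, slow++,fast++
slow=1 fast=7: a[fast]=9≠0 swap→a[1]=9, slow++,fast++
slow=2 fast=8: a[fast]=0, fast++
slow=2 fast=9: a[fast]=0, fast++
slow=2 fast=10: a[fast]=0, fast++
slow=2 fast=11: a[fast]=0, fast++
slow=2 fast=12: a[fast]=3≠0 swap→a[2]=3, slow++,fast++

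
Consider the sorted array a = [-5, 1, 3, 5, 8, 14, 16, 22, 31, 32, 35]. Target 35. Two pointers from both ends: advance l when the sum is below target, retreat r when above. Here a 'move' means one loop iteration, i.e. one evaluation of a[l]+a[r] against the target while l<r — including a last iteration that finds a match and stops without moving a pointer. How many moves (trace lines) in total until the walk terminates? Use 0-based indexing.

4 moves

[0,10] -5+35=30 <35 → l++
[1,10] 1+35=36 >35 → r--
[1,9] 1+32=33 <35 → l++
[2,9] 3+32=35 → found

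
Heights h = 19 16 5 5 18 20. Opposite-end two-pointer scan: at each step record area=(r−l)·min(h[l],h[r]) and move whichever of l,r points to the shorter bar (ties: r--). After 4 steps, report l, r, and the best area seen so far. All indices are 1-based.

[1,6] min(19,20)*5=95 best=95 * → l++
[2,6] min(16,20)*4=64 best=95 → l++
[3,6] min(5,20)*3=15 best=95 → l++
[4,6] min(5,20)*2=10 best=95 → l++

l=5, r=6, best area=95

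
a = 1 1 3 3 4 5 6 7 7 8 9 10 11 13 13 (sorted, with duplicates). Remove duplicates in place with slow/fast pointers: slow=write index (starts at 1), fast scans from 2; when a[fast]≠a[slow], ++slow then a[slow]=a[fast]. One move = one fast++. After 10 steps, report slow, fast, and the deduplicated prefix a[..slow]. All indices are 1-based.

slow=8, fast=12, prefix=[1, 3, 4, 5, 6, 7, 8, 9]

(s=1,f=2) a[fast]=1=a[slow] dup → fast++
(s=1,f=3) a[fast]=3≠a[slow]=1 write a[2]=3 → slow++,fast++
(s=2,f=4) a[fast]=3=a[slow] dup → fast++
(s=2,f=5) a[fast]=4≠a[slow]=3 write a[3]=4 → slow++,fast++
(s=3,f=6) a[fast]=5≠a[slow]=4 write a[4]=5 → slow++,fast++
(s=4,f=7) a[fast]=6≠a[slow]=5 write a[5]=6 → slow++,fast++
(s=5,f=8) a[fast]=7≠a[slow]=6 write a[6]=7 → slow++,fast++
(s=6,f=9) a[fast]=7=a[slow] dup → fast++
(s=6,f=10) a[fast]=8≠a[slow]=7 write a[7]=8 → slow++,fast++
(s=7,f=11) a[fast]=9≠a[slow]=8 write a[8]=9 → slow++,fast++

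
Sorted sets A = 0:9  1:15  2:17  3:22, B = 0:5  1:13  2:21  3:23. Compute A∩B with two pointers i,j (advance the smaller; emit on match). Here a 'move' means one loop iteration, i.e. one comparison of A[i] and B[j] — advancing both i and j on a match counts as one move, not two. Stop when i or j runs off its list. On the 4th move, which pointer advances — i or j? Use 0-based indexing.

i

i=0 j=0: 9>5, j++
i=0 j=1: 9<13, i++
i=1 j=1: 15>13, j++
i=1 j=2: 15<21, i++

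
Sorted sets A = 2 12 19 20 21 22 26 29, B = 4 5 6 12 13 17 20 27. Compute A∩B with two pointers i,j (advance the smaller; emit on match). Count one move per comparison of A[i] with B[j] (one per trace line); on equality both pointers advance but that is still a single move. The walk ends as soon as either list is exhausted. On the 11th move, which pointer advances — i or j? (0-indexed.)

i=0 j=0: 2<4, i++
i=1 j=0: 12>4, j++
i=1 j=1: 12>5, j++
i=1 j=2: 12>6, j++
i=1 j=3: 12==12 emit, i++,j++
i=2 j=4: 19>13, j++
i=2 j=5: 19>17, j++
i=2 j=6: 19<20, i++
i=3 j=6: 20==20 emit, i++,j++
i=4 j=7: 21<27, i++
i=5 j=7: 22<27, i++

i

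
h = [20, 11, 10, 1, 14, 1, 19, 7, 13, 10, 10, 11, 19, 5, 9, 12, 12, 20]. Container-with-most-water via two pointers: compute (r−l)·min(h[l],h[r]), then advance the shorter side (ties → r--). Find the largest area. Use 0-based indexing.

[0,17] min(20,20)*17=340 best=340 * → r--
[0,16] min(20,12)*16=192 best=340 → r--
[0,15] min(20,12)*15=180 best=340 → r--
[0,14] min(20,9)*14=126 best=340 → r--
[0,13] min(20,5)*13=65 best=340 → r--
[0,12] min(20,19)*12=228 best=340 → r--
[0,11] min(20,11)*11=121 best=340 → r--
[0,10] min(20,10)*10=100 best=340 → r--
[0,9] min(20,10)*9=90 best=340 → r--
[0,8] min(20,13)*8=104 best=340 → r--
[0,7] min(20,7)*7=49 best=340 → r--
[0,6] min(20,19)*6=114 best=340 → r--
[0,5] min(20,1)*5=5 best=340 → r--
[0,4] min(20,14)*4=56 best=340 → r--
[0,3] min(20,1)*3=3 best=340 → r--
[0,2] min(20,10)*2=20 best=340 → r--
[0,1] min(20,11)*1=11 best=340 → r--

max area = 340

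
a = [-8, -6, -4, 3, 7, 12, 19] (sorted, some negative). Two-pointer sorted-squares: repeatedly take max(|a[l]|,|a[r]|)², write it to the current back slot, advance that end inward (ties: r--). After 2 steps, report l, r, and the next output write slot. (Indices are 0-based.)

[0,6] |-8|<=|19| out[6]=361 → r--
[0,5] |-8|<=|12| out[5]=144 → r--

l=0, r=4, next write slot=4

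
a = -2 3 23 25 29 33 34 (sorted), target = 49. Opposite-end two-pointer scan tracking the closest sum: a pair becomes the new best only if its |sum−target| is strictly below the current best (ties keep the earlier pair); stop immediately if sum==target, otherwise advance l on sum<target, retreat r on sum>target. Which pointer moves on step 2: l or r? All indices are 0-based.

l

l=0 r=6: -2+34=32 d=17 *, l++
l=1 r=6: 3+34=37 d=12 *, l++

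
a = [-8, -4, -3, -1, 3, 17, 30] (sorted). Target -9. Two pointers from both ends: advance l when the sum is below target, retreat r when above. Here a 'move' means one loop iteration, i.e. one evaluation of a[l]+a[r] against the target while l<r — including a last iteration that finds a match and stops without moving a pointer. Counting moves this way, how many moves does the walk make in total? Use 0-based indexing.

4 moves

[0,6] -8+30=22 >-9 → r--
[0,5] -8+17=9 >-9 → r--
[0,4] -8+3=-5 >-9 → r--
[0,3] -8+-1=-9 → found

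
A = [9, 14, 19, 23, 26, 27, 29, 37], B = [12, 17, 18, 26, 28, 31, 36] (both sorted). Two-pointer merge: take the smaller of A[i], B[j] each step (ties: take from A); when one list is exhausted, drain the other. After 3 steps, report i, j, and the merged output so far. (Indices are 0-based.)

i=2, j=1, merged so far=[9, 12, 14]

[i=0,j=0] A[i]=9<=B[j]=12 take 9 → i++
[i=1,j=0] A[i]=14>B[j]=12 take 12 → j++
[i=1,j=1] A[i]=14<=B[j]=17 take 14 → i++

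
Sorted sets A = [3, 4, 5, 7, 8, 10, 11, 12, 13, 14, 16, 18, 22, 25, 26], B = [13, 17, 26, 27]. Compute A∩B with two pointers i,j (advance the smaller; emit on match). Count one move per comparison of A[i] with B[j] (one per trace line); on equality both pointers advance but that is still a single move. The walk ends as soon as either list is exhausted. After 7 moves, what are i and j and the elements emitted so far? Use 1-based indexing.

[i=1,j=1] 3<13 → i++
[i=2,j=1] 4<13 → i++
[i=3,j=1] 5<13 → i++
[i=4,j=1] 7<13 → i++
[i=5,j=1] 8<13 → i++
[i=6,j=1] 10<13 → i++
[i=7,j=1] 11<13 → i++

i=8, j=1, emitted=[]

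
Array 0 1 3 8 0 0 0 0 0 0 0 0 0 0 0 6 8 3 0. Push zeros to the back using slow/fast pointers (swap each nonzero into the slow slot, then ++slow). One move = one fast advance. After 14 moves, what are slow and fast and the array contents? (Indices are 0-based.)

slow=0 fast=0: a[fast]=0, fast++
slow=0 fast=1: a[fast]=1≠0 swap→a[0]=1, slow++,fast++
slow=1 fast=2: a[fast]=3≠0 swap→a[1]=3, slow++,fast++
slow=2 fast=3: a[fast]=8≠0 swap→a[2]=8, slow++,fast++
slow=3 fast=4: a[fast]=0, fast++
slow=3 fast=5: a[fast]=0, fast++
slow=3 fast=6: a[fast]=0, fast++
slow=3 fast=7: a[fast]=0, fast++
slow=3 fast=8: a[fast]=0, fast++
slow=3 fast=9: a[fast]=0, fast++
slow=3 fast=10: a[fast]=0, fast++
slow=3 fast=11: a[fast]=0, fast++
slow=3 fast=12: a[fast]=0, fast++
slow=3 fast=13: a[fast]=0, fast++

slow=3, fast=14, a=[1, 3, 8, 0, 0, 0, 0, 0, 0, 0, 0, 0, 0, 0, 0, 6, 8, 3, 0]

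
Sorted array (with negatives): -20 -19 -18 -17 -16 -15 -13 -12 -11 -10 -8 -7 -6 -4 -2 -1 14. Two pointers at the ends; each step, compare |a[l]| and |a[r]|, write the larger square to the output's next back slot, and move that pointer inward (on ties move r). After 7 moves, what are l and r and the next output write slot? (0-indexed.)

l=6, r=15, next write slot=9

[0,16] |-20|>|14| out[16]=400 → l++
[1,16] |-19|>|14| out[15]=361 → l++
[2,16] |-18|>|14| out[14]=324 → l++
[3,16] |-17|>|14| out[13]=289 → l++
[4,16] |-16|>|14| out[12]=256 → l++
[5,16] |-15|>|14| out[11]=225 → l++
[6,16] |-13|<=|14| out[10]=196 → r--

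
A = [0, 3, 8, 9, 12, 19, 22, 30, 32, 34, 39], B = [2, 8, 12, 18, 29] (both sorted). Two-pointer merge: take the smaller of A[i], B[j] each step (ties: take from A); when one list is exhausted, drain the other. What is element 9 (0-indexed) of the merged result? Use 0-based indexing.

merged[9] = 19

[i=0,j=0] A[i]=0<=B[j]=2 take 0 → i++
[i=1,j=0] A[i]=3>B[j]=2 take 2 → j++
[i=1,j=1] A[i]=3<=B[j]=8 take 3 → i++
[i=2,j=1] A[i]=8<=B[j]=8 take 8 → i++
[i=3,j=1] A[i]=9>B[j]=8 take 8 → j++
[i=3,j=2] A[i]=9<=B[j]=12 take 9 → i++
[i=4,j=2] A[i]=12<=B[j]=12 take 12 → i++
[i=5,j=2] A[i]=19>B[j]=12 take 12 → j++
[i=5,j=3] A[i]=19>B[j]=18 take 18 → j++
[i=5,j=4] A[i]=19<=B[j]=29 take 19 → i++
[i=6,j=4] A[i]=22<=B[j]=29 take 22 → i++
[i=7,j=4] A[i]=30>B[j]=29 take 29 → j++
[i=7,j=5] B done, take A[i]=30 → i++
[i=8,j=5] B done, take A[i]=32 → i++
[i=9,j=5] B done, take A[i]=34 → i++
[i=10,j=5] B done, take A[i]=39 → i++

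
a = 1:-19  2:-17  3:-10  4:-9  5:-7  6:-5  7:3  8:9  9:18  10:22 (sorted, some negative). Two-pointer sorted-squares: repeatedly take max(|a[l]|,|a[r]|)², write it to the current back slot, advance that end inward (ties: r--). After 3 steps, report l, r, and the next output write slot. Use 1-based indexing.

l=2, r=8, next write slot=7

l=1 r=10: |-19|<=|22| out[10]=484, r--
l=1 r=9: |-19|>|18| out[9]=361, l++
l=2 r=9: |-17|<=|18| out[8]=324, r--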